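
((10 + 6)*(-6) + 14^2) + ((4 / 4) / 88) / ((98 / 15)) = 862415 / 8624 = 100.00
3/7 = 0.43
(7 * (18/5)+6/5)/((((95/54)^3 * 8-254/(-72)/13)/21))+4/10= 585381770/44861249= 13.05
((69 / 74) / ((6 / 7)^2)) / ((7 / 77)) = 13.96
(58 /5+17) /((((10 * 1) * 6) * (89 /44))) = 1573 /6675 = 0.24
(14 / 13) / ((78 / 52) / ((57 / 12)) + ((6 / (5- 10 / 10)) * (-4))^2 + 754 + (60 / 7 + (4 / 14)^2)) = 6517 / 4834960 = 0.00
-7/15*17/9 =-119/135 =-0.88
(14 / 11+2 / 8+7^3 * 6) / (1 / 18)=815571 / 22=37071.41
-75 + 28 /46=-1711 /23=-74.39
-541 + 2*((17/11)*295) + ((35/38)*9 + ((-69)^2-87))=2112199/418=5053.11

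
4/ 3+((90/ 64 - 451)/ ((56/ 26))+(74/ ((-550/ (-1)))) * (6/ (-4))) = -153464159/ 739200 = -207.61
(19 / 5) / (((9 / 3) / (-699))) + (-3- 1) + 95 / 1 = -3972 / 5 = -794.40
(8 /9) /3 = 8 /27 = 0.30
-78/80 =-39/40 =-0.98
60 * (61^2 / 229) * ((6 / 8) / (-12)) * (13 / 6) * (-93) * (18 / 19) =202441005 / 17404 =11631.87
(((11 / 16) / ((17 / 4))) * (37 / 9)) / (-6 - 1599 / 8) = -814 / 251991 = -0.00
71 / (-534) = -71 / 534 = -0.13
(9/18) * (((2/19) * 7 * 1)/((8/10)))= 0.46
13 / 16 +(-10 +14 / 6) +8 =55 / 48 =1.15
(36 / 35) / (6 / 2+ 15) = 0.06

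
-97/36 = -2.69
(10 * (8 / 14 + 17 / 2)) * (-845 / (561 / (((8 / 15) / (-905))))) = 171704 / 2132361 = 0.08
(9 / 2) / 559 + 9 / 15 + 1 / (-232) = 391489 / 648440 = 0.60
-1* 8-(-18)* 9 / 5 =122 / 5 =24.40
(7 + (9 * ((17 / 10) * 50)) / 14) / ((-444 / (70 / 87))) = -4315 / 38628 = -0.11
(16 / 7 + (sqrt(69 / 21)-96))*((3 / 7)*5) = -9840 / 49 + 15*sqrt(161) / 49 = -196.93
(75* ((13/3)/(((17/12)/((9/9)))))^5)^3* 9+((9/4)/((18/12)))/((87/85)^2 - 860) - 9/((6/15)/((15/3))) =1295040638257885122339754833613334661525/17763999950479362634068283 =72902535570145.53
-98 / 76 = -49 / 38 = -1.29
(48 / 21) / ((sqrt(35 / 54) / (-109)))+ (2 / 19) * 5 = 10 / 19 - 5232 * sqrt(210) / 245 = -308.94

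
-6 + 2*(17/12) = -19/6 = -3.17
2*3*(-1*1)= -6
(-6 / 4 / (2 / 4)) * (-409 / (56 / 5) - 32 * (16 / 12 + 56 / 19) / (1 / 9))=4051797 / 1064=3808.08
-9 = -9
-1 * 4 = -4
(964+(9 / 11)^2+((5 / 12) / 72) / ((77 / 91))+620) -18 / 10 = 827401079 / 522720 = 1582.88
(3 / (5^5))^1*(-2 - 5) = -21 / 3125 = -0.01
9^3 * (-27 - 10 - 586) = -454167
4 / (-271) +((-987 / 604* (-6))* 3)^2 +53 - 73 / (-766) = 8692544033131 / 9466336772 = 918.26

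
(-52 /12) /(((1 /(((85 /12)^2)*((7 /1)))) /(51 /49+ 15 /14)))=-2160275 /672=-3214.69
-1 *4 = -4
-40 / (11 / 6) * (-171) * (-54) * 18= -39890880 / 11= -3626443.64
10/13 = 0.77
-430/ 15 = -86/ 3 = -28.67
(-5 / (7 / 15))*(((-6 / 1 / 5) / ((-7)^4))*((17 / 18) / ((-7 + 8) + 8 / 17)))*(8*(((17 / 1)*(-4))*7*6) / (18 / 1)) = -157216 / 36015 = -4.37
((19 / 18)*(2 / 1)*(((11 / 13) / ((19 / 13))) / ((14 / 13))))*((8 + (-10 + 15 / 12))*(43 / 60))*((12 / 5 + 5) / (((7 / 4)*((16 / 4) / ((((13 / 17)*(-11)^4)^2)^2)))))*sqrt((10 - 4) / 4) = -298581289192167956846401673*sqrt(6) / 58932417600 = -12410347904396733.98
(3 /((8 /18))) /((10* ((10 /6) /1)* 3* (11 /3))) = 0.04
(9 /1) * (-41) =-369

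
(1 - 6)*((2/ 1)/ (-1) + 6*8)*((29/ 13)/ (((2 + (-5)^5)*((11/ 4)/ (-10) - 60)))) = -266800/ 97884189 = -0.00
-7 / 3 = -2.33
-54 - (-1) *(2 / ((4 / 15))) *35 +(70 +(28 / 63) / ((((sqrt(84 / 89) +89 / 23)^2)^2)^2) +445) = 471918741899041549723177514296217506610497524158471 / 652271889823801658044822991505039861369637552338 - 331358514865224014659465165513059842421440 *sqrt(1869) / 326135944911900829022411495752519930684818776169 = 723.50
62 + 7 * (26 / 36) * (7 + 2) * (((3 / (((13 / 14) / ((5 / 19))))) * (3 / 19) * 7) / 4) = 104963 / 1444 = 72.69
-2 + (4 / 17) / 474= -8056 / 4029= -2.00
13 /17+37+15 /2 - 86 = -1385 /34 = -40.74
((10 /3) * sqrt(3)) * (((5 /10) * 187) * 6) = 1870 * sqrt(3) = 3238.94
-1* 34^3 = -39304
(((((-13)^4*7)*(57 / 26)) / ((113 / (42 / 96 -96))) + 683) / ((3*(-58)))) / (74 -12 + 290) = 1337856259 / 221472768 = 6.04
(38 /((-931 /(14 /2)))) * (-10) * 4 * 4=320 /7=45.71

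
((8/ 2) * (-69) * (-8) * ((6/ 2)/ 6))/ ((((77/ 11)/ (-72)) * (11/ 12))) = -953856/ 77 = -12387.74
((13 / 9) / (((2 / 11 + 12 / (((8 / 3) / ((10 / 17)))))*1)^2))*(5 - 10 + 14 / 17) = -1898611 / 2518569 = -0.75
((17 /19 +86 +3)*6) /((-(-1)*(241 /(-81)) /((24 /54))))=-368928 /4579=-80.57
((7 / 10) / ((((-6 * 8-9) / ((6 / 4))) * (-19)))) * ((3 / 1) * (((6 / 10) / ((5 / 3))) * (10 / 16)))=189 / 288800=0.00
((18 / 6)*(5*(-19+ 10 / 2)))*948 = -199080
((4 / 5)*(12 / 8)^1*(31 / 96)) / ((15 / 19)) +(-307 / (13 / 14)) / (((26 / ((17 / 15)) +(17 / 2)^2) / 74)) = -25903479439 / 100978800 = -256.52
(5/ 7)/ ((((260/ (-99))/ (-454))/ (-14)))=-22473/ 13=-1728.69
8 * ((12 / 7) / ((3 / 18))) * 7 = 576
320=320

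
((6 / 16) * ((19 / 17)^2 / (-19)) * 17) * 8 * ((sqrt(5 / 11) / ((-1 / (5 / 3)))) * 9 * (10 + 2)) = 10260 * sqrt(55) / 187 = 406.90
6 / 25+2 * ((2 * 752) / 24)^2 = 1767254 / 225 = 7854.46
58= 58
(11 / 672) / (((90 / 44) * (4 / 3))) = 0.01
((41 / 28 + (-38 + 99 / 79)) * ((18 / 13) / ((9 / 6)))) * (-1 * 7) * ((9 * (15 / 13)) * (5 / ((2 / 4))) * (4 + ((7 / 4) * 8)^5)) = 169997884353000 / 13351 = 12732970141.04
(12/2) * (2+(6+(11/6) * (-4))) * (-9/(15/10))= -24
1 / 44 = 0.02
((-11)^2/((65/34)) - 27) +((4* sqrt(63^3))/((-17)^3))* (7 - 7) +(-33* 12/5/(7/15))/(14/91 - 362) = 6556751/178360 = 36.76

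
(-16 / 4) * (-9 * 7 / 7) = 36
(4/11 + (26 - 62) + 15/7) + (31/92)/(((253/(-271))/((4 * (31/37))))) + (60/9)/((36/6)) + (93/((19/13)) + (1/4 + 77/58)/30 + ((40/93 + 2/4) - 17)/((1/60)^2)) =-535862572155839399/9267528168360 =-57821.52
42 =42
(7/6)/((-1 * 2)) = -7/12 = -0.58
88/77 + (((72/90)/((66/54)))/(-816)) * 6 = 14897/13090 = 1.14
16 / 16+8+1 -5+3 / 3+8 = 14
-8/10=-4/5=-0.80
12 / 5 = 2.40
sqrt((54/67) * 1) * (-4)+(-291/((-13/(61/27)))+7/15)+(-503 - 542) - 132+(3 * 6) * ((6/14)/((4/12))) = -4516039/4095 - 12 * sqrt(402)/67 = -1106.41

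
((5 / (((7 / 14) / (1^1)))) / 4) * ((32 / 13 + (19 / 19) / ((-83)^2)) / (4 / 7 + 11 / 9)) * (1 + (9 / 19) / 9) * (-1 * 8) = -5555617200 / 192278879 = -28.89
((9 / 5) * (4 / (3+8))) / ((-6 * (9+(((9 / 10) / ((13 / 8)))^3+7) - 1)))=-109850 / 15275447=-0.01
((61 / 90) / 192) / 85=61 / 1468800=0.00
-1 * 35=-35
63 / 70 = 9 / 10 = 0.90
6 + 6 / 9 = 20 / 3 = 6.67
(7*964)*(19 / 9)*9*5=641060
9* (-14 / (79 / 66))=-8316 / 79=-105.27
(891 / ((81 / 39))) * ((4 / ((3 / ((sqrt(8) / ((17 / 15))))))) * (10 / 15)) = 11440 * sqrt(2) / 17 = 951.68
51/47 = 1.09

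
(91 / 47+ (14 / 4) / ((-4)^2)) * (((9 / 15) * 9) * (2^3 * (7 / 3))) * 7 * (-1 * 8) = -2858562 / 235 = -12164.09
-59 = -59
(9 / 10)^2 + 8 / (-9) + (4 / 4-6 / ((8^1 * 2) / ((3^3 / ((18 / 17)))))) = -31109 / 3600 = -8.64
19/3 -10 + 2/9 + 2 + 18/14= -10/63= -0.16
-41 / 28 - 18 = -545 / 28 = -19.46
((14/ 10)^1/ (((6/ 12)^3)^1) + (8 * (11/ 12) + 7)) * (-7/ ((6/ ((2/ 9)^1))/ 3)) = -2681/ 135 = -19.86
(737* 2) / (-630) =-737 / 315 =-2.34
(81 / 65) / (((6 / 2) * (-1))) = -27 / 65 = -0.42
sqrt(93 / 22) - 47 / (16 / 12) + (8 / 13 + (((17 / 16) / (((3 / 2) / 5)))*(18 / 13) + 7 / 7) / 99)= -44498 / 1287 + sqrt(2046) / 22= -32.52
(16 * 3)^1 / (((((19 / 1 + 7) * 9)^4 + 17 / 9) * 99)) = 48 / 296823734251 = 0.00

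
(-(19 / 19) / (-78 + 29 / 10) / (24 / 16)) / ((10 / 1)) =2 / 2253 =0.00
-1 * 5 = -5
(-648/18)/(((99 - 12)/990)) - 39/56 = -666411/1624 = -410.35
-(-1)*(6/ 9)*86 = 172/ 3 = 57.33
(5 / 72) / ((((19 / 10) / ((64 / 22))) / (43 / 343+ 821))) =6258800 / 71687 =87.31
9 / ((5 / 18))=162 / 5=32.40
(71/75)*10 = 142/15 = 9.47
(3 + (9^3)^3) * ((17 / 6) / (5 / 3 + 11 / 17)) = 27991130547 / 59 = 474425941.47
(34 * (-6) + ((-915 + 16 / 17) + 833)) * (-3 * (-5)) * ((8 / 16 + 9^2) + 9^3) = -58915245 / 17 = -3465602.65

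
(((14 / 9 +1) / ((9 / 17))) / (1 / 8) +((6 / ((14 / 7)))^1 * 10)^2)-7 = 75461 / 81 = 931.62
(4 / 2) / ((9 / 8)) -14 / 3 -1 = -3.89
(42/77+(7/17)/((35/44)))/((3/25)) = 4970/561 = 8.86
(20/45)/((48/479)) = 4.44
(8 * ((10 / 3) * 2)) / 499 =160 / 1497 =0.11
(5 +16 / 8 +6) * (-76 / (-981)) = 988 / 981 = 1.01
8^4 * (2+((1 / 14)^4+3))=49172736 / 2401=20480.11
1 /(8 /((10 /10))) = 1 /8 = 0.12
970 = 970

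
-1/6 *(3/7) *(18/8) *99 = -891/56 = -15.91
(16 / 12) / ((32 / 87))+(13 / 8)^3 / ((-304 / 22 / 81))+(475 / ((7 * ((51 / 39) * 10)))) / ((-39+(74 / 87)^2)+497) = -345939838817975 / 16077554397184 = -21.52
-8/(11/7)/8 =-7/11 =-0.64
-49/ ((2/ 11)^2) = -5929/ 4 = -1482.25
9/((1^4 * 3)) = 3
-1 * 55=-55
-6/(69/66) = -132/23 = -5.74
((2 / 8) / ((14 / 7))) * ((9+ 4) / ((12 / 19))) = 247 / 96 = 2.57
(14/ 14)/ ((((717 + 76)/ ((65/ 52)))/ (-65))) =-25/ 244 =-0.10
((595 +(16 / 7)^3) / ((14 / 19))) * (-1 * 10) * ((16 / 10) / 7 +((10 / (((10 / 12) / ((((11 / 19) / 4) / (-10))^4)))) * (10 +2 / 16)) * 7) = -1883.07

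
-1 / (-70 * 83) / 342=1 / 1987020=0.00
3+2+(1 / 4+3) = 33 / 4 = 8.25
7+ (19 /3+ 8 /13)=544 /39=13.95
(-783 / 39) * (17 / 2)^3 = -1282293 / 104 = -12329.74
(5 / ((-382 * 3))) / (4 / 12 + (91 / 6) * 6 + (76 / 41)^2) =-0.00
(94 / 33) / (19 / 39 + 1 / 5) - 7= -2104 / 737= -2.85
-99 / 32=-3.09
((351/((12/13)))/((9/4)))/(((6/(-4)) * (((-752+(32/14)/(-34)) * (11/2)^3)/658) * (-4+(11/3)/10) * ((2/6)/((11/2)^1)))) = -132330380/49181781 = -2.69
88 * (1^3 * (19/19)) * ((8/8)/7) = 12.57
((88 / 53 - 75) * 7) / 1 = -27209 / 53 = -513.38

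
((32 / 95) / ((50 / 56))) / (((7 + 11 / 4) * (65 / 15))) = 0.01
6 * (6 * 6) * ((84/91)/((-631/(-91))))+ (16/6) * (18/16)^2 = 162189/5048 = 32.13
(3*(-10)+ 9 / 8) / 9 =-77 / 24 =-3.21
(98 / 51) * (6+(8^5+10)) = 1070944 / 17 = 62996.71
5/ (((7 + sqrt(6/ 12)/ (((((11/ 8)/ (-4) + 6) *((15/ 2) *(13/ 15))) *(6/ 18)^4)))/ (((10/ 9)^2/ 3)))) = 19378131500/ 62659229859 - 37648000 *sqrt(2)/ 773570739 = 0.24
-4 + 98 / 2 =45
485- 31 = 454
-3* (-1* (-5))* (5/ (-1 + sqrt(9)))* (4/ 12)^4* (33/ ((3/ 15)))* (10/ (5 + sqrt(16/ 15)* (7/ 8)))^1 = -687500/ 4353 + 96250* sqrt(15)/ 13059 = -129.39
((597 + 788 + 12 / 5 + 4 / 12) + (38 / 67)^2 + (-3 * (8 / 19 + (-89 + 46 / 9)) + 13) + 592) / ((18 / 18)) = 956734102 / 426455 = 2243.46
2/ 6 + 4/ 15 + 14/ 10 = 2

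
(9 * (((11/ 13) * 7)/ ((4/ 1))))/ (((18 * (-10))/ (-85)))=1309/ 208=6.29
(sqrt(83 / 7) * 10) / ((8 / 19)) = 95 * sqrt(581) / 28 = 81.78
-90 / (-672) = 0.13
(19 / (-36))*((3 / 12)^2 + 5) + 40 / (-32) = -251 / 64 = -3.92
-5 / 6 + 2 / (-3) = -3 / 2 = -1.50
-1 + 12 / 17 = -5 / 17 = -0.29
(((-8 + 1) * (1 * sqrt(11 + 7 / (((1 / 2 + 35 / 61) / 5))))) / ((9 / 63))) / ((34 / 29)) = -1421 * sqrt(748141) / 4454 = -275.95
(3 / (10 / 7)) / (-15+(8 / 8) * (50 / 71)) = -213 / 1450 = -0.15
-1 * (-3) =3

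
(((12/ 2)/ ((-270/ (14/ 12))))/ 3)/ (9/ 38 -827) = 133/ 12723885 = 0.00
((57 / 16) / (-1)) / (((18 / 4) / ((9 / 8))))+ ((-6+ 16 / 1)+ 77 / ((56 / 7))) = 1199 / 64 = 18.73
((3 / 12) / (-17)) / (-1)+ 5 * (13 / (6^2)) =1.82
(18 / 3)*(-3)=-18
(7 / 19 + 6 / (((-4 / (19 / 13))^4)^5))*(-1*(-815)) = 59606351362319913746099981749993027495 / 198513697231459463407580610635497472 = 300.26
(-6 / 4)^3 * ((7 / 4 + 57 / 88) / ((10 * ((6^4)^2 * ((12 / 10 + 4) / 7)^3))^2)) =-15514961875 / 90892694932609352859648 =-0.00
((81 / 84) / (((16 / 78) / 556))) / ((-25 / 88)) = -1610037 / 175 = -9200.21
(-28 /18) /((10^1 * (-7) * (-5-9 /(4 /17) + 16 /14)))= -28 /53055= -0.00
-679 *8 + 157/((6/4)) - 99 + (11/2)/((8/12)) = -65017/12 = -5418.08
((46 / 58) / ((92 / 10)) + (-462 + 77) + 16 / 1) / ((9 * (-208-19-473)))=21397 / 365400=0.06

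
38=38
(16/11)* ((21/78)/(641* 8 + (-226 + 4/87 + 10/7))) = 4263/53378611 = 0.00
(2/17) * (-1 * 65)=-7.65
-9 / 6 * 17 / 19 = -51 / 38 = -1.34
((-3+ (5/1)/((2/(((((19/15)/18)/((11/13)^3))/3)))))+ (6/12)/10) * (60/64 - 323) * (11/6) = 15850973251/9408960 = 1684.67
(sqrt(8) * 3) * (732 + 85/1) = 4902 * sqrt(2) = 6932.47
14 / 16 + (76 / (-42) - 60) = -10237 / 168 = -60.93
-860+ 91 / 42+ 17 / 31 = -159455 / 186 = -857.28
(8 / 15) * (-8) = -64 / 15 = -4.27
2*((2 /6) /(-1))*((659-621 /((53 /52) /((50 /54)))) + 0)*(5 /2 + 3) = -55297 /159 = -347.78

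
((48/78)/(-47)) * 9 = -72/611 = -0.12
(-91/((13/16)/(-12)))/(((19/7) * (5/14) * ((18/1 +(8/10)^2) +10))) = 164640/3401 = 48.41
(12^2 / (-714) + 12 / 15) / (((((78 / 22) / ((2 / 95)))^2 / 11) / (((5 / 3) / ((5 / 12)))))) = 7581376 / 8167579875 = 0.00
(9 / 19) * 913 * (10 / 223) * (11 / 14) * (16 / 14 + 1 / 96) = 116749875 / 6643616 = 17.57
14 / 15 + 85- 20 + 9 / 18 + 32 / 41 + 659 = 893243 / 1230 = 726.21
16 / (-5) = -16 / 5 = -3.20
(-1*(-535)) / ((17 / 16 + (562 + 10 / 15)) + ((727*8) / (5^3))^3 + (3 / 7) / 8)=0.01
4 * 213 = 852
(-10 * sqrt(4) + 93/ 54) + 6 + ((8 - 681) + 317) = -6629/ 18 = -368.28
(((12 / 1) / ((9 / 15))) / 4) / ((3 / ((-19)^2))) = 1805 / 3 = 601.67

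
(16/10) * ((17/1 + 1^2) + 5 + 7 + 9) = 312/5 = 62.40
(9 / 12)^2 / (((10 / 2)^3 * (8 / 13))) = 117 / 16000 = 0.01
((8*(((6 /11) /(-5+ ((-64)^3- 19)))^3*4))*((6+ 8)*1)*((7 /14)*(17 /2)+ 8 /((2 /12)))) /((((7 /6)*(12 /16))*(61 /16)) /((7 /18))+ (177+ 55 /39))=-2240784 /1987529830455773158313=-0.00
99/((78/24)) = 396/13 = 30.46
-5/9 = -0.56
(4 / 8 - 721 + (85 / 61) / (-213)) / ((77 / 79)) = -1479123557 / 2000922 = -739.22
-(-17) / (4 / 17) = 289 / 4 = 72.25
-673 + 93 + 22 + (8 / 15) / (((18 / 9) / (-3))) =-2794 / 5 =-558.80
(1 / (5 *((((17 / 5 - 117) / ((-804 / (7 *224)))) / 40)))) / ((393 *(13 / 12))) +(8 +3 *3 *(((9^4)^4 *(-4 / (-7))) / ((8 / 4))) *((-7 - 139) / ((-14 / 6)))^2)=1547404549857958490094195451 / 82946318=18655494145719144400.05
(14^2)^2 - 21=38395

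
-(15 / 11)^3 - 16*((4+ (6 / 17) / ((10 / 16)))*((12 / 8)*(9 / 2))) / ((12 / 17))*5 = -4651227 / 1331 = -3494.54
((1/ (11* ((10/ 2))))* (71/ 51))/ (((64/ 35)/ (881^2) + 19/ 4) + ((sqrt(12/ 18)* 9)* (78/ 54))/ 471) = 176678493991255899669348/ 33154482591712147767012241 - 342208706031029721520* sqrt(6)/ 33154482591712147767012241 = 0.01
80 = 80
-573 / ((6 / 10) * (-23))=955 / 23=41.52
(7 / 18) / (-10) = -7 / 180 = -0.04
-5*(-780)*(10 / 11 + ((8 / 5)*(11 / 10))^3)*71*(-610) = -1477310544528 / 1375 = -1074407668.75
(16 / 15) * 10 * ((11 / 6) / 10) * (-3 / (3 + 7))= -44 / 75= -0.59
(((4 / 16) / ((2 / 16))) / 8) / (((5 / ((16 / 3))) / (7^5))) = 67228 / 15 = 4481.87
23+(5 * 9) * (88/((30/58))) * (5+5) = 76583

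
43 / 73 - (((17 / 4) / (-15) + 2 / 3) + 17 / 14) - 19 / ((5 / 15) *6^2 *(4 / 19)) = -1046047 / 122640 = -8.53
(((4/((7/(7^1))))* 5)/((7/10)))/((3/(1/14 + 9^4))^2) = 421867051250/3087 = 136659232.67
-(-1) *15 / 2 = 15 / 2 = 7.50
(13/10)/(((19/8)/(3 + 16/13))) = 44/19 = 2.32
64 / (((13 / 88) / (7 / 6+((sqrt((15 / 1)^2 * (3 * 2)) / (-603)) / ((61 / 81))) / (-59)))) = 760320 * sqrt(6) / 3134729+19712 / 39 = 506.03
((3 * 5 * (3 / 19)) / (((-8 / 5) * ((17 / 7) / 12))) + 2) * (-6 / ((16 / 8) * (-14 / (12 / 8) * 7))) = -30897 / 126616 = -0.24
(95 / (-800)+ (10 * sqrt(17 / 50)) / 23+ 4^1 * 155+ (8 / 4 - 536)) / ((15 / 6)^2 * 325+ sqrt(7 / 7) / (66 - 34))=0.04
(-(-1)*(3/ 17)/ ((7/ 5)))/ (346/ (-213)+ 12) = 639/ 52598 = 0.01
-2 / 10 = -1 / 5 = -0.20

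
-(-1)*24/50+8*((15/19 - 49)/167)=-145124/79325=-1.83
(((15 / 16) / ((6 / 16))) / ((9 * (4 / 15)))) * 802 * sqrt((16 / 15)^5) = 102656 * sqrt(15) / 405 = 981.69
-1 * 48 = -48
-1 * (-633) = 633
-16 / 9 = -1.78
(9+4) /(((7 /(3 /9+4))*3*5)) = 169 /315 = 0.54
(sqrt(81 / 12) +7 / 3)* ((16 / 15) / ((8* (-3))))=-sqrt(3) / 15 - 14 / 135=-0.22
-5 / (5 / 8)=-8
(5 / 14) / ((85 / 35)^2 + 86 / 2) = 0.01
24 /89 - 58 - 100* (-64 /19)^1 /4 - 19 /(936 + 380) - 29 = -5639605 /2225356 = -2.53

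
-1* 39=-39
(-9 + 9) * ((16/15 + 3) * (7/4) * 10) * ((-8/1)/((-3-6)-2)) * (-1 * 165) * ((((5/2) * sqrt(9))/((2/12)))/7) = 0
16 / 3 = 5.33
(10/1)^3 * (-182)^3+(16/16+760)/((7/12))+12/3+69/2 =-84399933197/14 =-6028566656.93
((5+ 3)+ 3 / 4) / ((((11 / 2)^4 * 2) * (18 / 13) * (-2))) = -455 / 263538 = -0.00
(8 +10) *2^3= 144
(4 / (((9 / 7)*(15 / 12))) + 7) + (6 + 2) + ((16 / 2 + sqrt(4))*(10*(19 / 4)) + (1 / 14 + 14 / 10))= 62239 / 126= 493.96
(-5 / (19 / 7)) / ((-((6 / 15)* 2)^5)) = 109375 / 19456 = 5.62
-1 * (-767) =767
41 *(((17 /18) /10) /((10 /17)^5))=989640329 /18000000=54.98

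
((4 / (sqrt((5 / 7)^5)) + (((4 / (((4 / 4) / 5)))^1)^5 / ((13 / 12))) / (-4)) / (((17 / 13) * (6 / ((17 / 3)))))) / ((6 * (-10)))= 80000 / 9 - 637 * sqrt(35) / 33750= 8888.78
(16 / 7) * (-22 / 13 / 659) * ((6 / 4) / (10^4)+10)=-2200033 / 37480625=-0.06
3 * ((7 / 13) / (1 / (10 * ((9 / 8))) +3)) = 945 / 1807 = 0.52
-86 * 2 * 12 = -2064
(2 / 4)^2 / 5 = 1 / 20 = 0.05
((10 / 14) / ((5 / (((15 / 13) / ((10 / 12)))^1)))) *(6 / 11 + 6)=1296 / 1001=1.29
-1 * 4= -4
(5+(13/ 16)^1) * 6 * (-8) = -279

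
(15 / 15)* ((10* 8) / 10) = 8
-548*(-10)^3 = 548000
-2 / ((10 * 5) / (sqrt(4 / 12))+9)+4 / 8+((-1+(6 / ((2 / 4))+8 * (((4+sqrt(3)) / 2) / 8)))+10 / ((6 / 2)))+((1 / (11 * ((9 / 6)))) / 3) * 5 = 7219 * sqrt(3) / 14838+8293157 / 489654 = 17.78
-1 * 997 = -997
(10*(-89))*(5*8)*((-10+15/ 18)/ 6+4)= -792100/ 9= -88011.11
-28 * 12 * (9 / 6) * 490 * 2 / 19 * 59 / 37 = -29141280 / 703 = -41452.75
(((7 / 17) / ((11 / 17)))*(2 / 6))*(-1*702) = -1638 / 11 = -148.91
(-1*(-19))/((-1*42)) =-19/42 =-0.45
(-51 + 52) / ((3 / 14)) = 14 / 3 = 4.67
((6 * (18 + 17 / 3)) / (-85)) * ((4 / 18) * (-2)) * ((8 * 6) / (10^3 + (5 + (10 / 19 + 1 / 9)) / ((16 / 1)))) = 2072064 / 58160485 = 0.04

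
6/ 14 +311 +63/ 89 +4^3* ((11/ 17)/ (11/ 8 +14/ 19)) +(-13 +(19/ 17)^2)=18494131969/ 57795087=319.99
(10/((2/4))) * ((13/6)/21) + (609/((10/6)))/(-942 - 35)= 519949/307755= 1.69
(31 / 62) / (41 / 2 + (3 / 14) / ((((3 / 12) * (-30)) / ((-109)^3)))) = 35 / 2591493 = 0.00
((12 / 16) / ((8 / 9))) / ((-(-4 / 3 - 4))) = 81 / 512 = 0.16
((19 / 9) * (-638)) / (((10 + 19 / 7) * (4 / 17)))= -721259 / 1602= -450.22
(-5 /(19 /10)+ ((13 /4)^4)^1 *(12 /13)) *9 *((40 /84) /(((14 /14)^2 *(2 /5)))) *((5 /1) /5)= 9152175 /8512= 1075.21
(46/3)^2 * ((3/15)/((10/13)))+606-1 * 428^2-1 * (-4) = -41065396/225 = -182512.87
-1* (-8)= 8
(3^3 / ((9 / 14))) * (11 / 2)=231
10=10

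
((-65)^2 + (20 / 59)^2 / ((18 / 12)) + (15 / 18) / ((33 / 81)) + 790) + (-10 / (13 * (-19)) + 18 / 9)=284823732059 / 56747262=5019.16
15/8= 1.88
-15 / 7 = -2.14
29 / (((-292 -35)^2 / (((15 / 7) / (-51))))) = -145 / 12724551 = -0.00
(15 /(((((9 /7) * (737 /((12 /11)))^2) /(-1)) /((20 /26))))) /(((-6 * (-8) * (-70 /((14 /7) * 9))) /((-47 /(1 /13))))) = -4230 /65723449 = -0.00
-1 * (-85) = 85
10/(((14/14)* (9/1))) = 10/9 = 1.11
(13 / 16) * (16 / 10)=13 / 10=1.30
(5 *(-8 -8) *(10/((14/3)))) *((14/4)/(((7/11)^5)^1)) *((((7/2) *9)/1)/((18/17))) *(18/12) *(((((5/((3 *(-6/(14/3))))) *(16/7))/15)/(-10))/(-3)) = 109514680/64827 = 1689.34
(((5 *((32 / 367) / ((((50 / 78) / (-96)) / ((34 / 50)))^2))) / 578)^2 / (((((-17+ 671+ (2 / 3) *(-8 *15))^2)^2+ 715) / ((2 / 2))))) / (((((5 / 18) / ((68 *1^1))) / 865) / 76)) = 809514139444030526717952 / 89240041106625360107421875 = 0.01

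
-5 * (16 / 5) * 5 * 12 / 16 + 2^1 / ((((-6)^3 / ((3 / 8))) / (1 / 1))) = -17281 / 288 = -60.00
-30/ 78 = -5/ 13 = -0.38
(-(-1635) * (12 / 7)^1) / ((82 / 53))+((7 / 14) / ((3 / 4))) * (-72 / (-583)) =303132966 / 167321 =1811.69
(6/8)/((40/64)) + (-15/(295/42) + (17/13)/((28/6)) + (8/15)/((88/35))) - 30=-53938441/1771770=-30.44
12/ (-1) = -12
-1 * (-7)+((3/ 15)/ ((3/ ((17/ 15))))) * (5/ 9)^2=7.02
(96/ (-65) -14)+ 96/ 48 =-876/ 65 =-13.48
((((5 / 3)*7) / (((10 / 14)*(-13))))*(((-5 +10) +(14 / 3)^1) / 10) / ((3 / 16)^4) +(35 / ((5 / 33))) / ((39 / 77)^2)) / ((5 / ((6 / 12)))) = -50635669 / 6160050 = -8.22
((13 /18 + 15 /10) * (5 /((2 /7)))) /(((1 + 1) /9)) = 175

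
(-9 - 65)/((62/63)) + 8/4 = -2269/31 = -73.19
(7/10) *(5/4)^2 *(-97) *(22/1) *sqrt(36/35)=-3201 *sqrt(35)/8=-2367.17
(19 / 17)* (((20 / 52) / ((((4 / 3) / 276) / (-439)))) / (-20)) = 1726587 / 884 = 1953.15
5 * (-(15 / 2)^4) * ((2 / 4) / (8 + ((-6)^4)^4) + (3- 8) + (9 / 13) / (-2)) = 99258988900425384375 / 1173581721505024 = 84577.82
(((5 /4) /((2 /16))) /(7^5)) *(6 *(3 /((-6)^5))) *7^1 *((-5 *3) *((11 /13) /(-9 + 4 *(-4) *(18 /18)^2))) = -11 /2247336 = -0.00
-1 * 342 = -342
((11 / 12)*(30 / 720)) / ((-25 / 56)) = -77 / 900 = -0.09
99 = 99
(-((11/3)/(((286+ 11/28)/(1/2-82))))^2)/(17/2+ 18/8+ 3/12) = -5207524/52612659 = -0.10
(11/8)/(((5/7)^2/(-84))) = -11319/50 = -226.38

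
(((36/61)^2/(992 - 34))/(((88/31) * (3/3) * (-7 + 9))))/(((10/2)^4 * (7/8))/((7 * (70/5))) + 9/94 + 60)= 6608952/6778149082331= 0.00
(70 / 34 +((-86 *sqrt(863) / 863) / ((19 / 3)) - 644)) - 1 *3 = -10964 / 17 - 258 *sqrt(863) / 16397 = -645.40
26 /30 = 13 /15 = 0.87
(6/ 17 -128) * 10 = -21700/ 17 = -1276.47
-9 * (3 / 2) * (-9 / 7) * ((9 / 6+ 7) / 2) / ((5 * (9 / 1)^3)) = 17 / 840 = 0.02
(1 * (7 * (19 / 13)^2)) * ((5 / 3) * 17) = 214795 / 507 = 423.66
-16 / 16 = -1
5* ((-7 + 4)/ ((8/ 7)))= -105/ 8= -13.12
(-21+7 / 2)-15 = -65 / 2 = -32.50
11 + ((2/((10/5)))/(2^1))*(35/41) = 937/82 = 11.43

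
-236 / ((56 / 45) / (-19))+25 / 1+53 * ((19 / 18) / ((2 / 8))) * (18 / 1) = 107187 / 14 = 7656.21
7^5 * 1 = 16807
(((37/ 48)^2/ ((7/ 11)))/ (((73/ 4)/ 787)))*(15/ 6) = 59257165/ 588672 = 100.66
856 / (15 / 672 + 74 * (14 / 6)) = 575232 / 116047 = 4.96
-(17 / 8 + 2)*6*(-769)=76131 / 4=19032.75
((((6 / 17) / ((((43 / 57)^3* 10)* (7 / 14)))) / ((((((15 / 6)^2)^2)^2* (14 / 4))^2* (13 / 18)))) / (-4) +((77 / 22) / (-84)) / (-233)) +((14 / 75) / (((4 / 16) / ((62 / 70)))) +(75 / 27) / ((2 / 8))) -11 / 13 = 120407091630921035166086641 / 11019761916448974609375000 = 10.93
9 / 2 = 4.50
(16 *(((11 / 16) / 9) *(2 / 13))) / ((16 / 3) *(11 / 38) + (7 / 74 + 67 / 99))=340252 / 4189445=0.08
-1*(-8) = 8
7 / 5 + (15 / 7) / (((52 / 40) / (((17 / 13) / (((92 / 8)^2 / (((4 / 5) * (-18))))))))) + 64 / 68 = 112050793 / 53193595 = 2.11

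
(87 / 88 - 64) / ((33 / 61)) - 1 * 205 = -933565 / 2904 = -321.48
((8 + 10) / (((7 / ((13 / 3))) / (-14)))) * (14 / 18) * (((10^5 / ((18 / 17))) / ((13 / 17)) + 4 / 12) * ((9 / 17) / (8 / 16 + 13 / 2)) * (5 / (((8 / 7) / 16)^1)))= -4046010920 / 51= -79333547.45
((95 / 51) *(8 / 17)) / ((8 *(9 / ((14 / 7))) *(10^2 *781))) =19 / 60941430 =0.00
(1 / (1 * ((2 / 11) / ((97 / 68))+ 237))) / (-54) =-1067 / 13662810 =-0.00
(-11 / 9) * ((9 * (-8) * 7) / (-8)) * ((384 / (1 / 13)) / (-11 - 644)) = 384384 / 655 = 586.85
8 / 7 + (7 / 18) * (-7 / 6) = 521 / 756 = 0.69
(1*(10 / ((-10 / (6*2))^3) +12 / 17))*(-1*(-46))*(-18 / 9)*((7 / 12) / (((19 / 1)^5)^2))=378028 / 2605703159565425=0.00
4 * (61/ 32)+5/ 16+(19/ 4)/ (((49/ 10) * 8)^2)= 1220183/ 153664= 7.94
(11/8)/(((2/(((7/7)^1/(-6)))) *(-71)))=0.00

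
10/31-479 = -14839/31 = -478.68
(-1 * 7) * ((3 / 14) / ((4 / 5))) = -15 / 8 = -1.88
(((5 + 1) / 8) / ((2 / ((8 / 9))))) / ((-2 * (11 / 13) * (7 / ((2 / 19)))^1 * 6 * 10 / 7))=-13 / 37620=-0.00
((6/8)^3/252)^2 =9/3211264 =0.00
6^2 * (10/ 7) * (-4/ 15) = -96/ 7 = -13.71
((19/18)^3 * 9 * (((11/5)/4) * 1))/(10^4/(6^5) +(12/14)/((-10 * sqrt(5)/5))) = 1155048741 * sqrt(5)/3743094440 +6931876875/1497237776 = 5.32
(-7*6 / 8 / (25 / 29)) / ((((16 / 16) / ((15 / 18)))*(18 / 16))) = -203 / 45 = -4.51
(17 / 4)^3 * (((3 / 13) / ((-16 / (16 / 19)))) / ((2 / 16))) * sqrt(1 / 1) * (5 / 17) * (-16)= 8670 / 247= 35.10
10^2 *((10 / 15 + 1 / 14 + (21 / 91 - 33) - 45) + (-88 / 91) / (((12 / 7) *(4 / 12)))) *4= -8596600 / 273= -31489.38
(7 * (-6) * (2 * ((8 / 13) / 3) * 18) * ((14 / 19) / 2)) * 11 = -310464 / 247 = -1256.94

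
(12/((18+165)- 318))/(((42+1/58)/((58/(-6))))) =6728/328995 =0.02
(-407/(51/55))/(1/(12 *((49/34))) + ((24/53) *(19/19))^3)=-65319188242/22423561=-2912.97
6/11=0.55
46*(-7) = -322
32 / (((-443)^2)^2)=32 / 38513670001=0.00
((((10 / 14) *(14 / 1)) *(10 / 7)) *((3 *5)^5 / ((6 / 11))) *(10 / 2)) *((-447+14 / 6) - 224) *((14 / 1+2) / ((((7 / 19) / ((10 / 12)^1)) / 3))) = -353745562500000 / 49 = -7219297193877.55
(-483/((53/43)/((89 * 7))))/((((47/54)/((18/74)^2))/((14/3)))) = -264112643844/3410179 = -77448.32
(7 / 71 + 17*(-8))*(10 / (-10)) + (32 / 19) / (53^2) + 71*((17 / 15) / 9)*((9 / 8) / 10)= 622548595787 / 4547209200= 136.91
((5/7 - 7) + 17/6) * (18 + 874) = -64670/21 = -3079.52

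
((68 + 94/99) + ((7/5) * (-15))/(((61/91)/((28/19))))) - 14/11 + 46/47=121274462/5392827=22.49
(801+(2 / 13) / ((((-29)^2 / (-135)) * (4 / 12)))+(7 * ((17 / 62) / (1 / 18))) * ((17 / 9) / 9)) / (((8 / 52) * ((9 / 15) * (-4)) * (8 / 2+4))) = -770371055 / 2815668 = -273.60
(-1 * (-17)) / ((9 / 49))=833 / 9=92.56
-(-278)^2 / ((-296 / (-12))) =-115926 / 37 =-3133.14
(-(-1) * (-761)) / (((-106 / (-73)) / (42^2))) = -48997746 / 53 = -924485.77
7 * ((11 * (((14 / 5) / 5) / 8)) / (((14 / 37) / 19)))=54131 / 200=270.66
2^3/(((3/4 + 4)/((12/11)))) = 1.84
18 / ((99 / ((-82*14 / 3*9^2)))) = -61992 / 11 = -5635.64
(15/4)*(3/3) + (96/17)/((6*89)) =22759/6052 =3.76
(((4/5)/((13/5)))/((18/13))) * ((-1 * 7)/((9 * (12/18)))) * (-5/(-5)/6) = -7/162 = -0.04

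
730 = 730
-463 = -463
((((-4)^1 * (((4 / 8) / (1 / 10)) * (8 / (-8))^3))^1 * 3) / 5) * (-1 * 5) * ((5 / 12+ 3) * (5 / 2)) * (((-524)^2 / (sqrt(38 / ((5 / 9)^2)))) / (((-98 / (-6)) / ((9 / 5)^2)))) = -379944540 * sqrt(38) / 931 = -2515720.13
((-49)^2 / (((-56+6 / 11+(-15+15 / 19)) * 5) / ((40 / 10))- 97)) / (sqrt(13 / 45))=-1505427 * sqrt(65) / 500149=-24.27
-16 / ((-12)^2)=-0.11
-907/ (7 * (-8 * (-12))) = -907/ 672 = -1.35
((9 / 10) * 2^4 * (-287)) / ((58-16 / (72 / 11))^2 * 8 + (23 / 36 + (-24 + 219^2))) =-0.06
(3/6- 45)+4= -81/2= -40.50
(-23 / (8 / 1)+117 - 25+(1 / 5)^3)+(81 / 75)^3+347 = 437.39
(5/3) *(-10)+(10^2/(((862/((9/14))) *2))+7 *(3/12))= -538693/36204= -14.88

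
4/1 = 4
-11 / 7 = -1.57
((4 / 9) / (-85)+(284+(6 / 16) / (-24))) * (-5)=-13903619 / 9792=-1419.90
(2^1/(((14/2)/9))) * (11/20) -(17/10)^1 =-2/7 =-0.29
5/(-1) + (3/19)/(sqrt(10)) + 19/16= -61/16 + 3 * sqrt(10)/190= -3.76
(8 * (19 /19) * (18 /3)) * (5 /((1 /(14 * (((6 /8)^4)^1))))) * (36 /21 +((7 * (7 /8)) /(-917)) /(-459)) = 259759485 /142528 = 1822.52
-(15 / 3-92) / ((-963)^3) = -29 / 297685449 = -0.00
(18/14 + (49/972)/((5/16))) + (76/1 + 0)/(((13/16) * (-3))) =-3287369/110565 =-29.73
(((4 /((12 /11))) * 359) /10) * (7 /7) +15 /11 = 43889 /330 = 133.00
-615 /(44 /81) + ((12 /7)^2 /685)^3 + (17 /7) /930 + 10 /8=-87496821419803839811 /77368750651557750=-1130.91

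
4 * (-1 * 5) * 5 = -100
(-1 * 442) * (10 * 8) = -35360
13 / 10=1.30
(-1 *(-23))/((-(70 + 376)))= -23/446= -0.05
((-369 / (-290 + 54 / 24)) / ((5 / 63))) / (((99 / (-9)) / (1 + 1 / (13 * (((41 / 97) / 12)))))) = -3848796 / 822965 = -4.68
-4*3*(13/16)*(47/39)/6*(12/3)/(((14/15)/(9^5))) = -13876515/28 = -495589.82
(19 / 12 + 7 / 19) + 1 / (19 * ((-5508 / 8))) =204247 / 104652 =1.95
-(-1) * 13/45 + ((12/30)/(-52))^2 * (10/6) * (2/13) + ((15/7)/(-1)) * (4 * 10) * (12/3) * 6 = -569382425/276822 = -2056.85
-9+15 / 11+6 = -1.64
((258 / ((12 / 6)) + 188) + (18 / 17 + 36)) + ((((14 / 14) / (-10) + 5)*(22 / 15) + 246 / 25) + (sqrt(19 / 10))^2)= 951113 / 2550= 372.99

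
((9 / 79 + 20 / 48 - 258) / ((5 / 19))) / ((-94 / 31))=143763709 / 445560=322.66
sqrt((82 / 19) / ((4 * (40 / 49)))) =7 * sqrt(3895) / 380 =1.15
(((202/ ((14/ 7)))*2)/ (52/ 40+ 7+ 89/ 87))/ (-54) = -29290/ 72999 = -0.40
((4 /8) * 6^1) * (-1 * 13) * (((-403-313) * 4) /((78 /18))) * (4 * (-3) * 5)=-1546560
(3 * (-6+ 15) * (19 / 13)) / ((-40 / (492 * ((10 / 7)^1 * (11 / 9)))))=-77121 / 91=-847.48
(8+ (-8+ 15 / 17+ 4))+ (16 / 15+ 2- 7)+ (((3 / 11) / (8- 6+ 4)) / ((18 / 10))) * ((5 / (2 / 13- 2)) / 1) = 355703 / 403920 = 0.88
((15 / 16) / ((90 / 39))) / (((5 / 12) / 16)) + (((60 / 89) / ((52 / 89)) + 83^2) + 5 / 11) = 4937939 / 715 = 6906.21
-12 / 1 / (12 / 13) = -13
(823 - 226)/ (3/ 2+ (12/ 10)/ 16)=379.05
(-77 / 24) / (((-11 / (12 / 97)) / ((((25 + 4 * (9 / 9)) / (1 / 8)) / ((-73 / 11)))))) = -8932 / 7081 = -1.26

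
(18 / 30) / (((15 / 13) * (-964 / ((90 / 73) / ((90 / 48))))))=-156 / 439825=-0.00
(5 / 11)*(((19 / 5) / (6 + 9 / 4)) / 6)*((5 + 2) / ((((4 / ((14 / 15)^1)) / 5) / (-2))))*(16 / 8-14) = 7448 / 1089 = 6.84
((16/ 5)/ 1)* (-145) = -464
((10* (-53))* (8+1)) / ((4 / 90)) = -107325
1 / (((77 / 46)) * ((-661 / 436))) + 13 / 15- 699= -698.53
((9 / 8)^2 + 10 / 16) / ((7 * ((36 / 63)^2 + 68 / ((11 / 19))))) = 9317 / 4062976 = 0.00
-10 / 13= -0.77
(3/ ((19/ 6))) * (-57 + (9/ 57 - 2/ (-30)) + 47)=-16716/ 1805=-9.26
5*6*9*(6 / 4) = 405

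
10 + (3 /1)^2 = 19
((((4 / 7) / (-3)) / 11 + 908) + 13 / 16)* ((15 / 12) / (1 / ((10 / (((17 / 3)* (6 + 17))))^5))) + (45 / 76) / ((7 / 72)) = 162932167550552445 / 26739797175794626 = 6.09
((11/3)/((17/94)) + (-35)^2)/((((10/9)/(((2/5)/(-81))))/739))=-46933151/11475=-4090.03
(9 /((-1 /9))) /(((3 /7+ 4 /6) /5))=-8505 /23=-369.78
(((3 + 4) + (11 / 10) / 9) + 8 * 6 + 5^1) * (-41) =-221851 / 90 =-2465.01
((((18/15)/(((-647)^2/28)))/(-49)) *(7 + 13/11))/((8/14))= -108/4604699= -0.00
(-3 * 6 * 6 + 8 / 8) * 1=-107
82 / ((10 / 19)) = 779 / 5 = 155.80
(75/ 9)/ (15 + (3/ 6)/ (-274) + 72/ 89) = 1219300/ 2312841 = 0.53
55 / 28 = 1.96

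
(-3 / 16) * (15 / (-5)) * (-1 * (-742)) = 3339 / 8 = 417.38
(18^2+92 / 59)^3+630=7086868435682 / 205379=34506295.36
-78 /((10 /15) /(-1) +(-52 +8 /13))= 1.50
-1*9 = -9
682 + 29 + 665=1376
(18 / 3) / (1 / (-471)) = -2826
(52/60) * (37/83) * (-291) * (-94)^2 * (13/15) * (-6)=10718792552/2075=5165683.16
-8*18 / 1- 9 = -153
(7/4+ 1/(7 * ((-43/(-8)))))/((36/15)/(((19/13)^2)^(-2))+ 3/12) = 305459895/1925862113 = 0.16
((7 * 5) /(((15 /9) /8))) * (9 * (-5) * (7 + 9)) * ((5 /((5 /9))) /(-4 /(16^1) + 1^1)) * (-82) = 119024640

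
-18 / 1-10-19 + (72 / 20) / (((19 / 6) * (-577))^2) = -28244031067 / 600936845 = -47.00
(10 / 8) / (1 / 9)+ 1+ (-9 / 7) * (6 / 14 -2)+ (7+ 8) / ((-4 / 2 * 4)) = 4859 / 392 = 12.40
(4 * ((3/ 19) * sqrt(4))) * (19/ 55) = 24/ 55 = 0.44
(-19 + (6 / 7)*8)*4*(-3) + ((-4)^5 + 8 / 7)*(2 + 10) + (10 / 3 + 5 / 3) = -84865 / 7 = -12123.57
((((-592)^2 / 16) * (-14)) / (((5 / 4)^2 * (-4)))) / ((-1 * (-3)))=1226624 / 75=16354.99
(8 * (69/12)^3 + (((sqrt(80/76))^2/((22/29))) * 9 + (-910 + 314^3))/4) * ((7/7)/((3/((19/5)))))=2588617987/264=9805371.16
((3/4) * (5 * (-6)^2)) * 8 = 1080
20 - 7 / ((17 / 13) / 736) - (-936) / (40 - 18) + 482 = -634906 / 187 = -3395.22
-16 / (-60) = 4 / 15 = 0.27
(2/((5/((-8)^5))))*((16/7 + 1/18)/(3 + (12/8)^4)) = -3806.20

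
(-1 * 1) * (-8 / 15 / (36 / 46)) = 92 / 135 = 0.68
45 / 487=0.09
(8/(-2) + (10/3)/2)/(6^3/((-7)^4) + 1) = -16807/7851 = -2.14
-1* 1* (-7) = 7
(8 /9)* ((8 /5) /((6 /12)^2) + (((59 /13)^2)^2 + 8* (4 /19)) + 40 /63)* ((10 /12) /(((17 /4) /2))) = 2368410649888 /15692070303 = 150.93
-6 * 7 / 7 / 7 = -6 / 7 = -0.86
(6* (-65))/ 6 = -65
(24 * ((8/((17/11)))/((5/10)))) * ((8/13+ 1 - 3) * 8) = -608256/221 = -2752.29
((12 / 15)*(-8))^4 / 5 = 1048576 / 3125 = 335.54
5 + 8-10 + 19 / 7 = 40 / 7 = 5.71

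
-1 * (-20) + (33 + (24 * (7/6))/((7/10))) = 93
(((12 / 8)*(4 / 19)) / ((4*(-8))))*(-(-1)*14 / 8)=-0.02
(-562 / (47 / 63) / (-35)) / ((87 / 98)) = 165228 / 6815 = 24.24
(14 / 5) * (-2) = -28 / 5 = -5.60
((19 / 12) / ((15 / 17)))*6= 323 / 30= 10.77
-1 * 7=-7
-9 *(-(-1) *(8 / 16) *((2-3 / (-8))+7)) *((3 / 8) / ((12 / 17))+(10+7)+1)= -781.79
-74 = -74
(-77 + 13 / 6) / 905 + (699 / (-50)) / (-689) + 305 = 2852134751 / 9353175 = 304.94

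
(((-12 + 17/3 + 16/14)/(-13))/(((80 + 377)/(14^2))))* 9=9156/5941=1.54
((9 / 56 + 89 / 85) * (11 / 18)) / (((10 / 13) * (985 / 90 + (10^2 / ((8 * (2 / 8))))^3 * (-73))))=-822107 / 7818290622800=-0.00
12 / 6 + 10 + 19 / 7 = 103 / 7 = 14.71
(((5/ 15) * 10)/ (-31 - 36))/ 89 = -0.00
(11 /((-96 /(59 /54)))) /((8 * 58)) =-649 /2405376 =-0.00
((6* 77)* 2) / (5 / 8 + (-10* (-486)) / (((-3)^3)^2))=3168 / 25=126.72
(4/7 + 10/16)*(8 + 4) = 201/14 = 14.36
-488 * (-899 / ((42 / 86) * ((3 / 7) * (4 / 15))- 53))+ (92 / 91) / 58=-248918084502 / 30039737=-8286.29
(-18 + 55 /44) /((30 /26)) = -871 /60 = -14.52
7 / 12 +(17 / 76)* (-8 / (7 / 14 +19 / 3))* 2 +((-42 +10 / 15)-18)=-184697 / 3116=-59.27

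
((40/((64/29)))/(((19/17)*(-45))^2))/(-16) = -8381/18714240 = -0.00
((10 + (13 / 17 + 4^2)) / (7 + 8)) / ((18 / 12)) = 1.19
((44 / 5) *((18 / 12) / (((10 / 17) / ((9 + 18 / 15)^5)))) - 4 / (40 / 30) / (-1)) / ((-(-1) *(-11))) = -193559400186 / 859375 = -225232.76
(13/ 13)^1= 1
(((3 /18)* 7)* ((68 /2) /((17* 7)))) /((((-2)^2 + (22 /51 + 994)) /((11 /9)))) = 187 /458280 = 0.00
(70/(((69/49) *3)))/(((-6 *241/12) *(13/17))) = -116620/648531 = -0.18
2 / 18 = 1 / 9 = 0.11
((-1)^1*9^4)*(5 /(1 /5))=-164025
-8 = -8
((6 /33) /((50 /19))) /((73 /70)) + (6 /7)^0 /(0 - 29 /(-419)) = 1689999 /116435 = 14.51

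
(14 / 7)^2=4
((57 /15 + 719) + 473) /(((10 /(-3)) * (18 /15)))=-5979 /20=-298.95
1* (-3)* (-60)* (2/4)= 90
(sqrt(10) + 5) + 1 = sqrt(10) + 6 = 9.16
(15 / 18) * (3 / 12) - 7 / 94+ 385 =434431 / 1128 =385.13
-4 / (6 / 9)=-6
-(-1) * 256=256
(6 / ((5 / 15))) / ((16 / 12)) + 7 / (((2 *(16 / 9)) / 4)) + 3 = 195 / 8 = 24.38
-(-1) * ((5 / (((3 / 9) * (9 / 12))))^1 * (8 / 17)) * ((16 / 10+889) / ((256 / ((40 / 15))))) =4453 / 51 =87.31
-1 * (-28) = 28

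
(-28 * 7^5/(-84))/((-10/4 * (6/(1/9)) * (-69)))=16807/27945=0.60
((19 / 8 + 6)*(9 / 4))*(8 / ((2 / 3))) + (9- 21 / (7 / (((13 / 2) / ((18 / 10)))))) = 5383 / 24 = 224.29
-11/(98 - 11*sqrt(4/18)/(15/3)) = -121275/1080329 - 1815*sqrt(2)/2160658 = -0.11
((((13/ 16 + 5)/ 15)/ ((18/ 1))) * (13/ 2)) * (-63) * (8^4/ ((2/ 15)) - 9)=-86635731/ 320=-270736.66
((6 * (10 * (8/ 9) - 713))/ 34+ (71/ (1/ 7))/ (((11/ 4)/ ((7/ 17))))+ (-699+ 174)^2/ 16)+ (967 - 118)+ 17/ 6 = 161824337/ 8976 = 18028.56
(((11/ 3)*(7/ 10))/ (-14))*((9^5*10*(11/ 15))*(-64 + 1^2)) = 50014503/ 10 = 5001450.30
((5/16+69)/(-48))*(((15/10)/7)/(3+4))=-1109/25088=-0.04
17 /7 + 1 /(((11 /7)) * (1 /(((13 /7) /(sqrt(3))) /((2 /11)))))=17 /7 + 13 * sqrt(3) /6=6.18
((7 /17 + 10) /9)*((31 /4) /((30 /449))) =821221 /6120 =134.19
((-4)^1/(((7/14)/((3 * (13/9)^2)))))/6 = -676/81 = -8.35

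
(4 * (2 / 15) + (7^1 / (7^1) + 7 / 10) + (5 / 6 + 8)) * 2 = 332 / 15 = 22.13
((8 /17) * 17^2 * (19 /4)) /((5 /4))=2584 /5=516.80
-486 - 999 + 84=-1401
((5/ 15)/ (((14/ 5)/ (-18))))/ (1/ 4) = -60/ 7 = -8.57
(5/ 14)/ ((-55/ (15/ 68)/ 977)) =-14655/ 10472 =-1.40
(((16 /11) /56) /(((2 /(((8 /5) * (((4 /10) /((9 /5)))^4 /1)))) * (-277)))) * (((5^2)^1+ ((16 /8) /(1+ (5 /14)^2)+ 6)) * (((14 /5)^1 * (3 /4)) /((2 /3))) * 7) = -1622432 /12272478075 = -0.00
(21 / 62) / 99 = 7 / 2046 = 0.00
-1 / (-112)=1 / 112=0.01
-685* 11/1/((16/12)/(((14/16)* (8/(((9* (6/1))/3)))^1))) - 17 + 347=-1867.71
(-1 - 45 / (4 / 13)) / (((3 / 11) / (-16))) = 25916 / 3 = 8638.67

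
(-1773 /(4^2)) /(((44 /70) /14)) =-434385 /176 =-2468.10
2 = 2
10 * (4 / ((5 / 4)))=32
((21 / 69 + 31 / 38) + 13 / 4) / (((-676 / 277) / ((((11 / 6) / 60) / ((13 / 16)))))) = -23276033 / 345632040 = -0.07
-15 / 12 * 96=-120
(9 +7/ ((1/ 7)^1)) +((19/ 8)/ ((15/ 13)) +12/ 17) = 123959/ 2040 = 60.76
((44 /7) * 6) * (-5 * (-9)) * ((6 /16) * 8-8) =-59400 /7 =-8485.71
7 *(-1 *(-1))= 7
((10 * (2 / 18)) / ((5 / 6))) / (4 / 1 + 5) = 4 / 27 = 0.15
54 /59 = 0.92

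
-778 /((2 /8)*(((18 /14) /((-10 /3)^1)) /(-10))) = -2178400 /27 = -80681.48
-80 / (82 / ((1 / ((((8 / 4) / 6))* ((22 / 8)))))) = -480 / 451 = -1.06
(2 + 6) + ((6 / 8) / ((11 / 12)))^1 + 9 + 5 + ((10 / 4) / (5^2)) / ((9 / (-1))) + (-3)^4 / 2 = 63.31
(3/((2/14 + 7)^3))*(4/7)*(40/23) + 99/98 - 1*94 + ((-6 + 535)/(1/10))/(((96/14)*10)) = -2677038899/169050000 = -15.84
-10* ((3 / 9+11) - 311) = 8990 / 3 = 2996.67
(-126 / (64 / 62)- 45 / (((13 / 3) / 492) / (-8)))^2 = 71848865329641 / 43264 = 1660707870.97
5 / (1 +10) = 5 / 11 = 0.45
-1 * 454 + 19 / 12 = -5429 / 12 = -452.42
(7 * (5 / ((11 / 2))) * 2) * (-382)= -53480 / 11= -4861.82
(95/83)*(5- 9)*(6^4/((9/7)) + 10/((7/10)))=-2719280/581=-4680.34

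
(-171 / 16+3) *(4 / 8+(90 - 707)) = 151659 / 32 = 4739.34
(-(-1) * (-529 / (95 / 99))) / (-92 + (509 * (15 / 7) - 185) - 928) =366597 / 76000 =4.82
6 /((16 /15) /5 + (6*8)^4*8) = 225 /1592524808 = 0.00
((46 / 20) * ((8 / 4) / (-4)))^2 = 529 / 400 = 1.32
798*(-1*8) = -6384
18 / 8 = 9 / 4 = 2.25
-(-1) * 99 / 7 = 99 / 7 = 14.14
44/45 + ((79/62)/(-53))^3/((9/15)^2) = 173458545221/177407788280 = 0.98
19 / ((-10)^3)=-19 / 1000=-0.02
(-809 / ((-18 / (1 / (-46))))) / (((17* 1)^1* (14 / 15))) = -4045 / 65688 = -0.06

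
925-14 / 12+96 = 6119 / 6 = 1019.83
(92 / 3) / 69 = 4 / 9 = 0.44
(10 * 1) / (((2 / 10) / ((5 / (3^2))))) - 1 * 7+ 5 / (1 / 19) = 1042 / 9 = 115.78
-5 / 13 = -0.38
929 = 929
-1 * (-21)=21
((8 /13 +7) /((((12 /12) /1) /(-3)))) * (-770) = 228690 /13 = 17591.54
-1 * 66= -66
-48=-48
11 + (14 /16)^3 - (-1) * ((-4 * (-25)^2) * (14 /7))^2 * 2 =25600005975 /512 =50000011.67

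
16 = 16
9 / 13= 0.69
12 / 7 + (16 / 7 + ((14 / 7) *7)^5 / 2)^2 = 3543429760084 / 49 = 72314893062.94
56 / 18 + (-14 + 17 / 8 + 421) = 29681 / 72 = 412.24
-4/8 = -1/2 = -0.50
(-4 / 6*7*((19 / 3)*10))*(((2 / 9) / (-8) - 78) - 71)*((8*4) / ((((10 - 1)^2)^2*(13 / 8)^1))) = 913337600 / 6908733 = 132.20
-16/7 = -2.29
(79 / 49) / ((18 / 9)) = 0.81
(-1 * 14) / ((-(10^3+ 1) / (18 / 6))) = 6 / 143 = 0.04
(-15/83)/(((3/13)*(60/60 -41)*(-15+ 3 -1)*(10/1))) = -1/6640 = -0.00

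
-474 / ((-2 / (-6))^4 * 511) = -38394 / 511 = -75.14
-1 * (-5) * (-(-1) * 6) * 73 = 2190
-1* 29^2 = -841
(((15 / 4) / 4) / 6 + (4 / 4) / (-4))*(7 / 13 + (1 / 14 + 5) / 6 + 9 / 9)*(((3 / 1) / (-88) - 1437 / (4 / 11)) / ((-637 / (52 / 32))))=-905211471 / 401809408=-2.25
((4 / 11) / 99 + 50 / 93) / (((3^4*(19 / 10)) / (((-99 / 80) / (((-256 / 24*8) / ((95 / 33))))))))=0.00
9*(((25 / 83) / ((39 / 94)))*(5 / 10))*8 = 28200 / 1079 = 26.14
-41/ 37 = -1.11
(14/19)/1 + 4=4.74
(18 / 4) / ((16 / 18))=81 / 16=5.06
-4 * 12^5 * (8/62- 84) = 83479122.58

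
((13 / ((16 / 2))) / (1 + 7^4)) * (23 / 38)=299 / 730208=0.00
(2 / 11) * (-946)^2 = 162712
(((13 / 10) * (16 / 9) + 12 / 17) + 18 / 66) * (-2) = -55366 / 8415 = -6.58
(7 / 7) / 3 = 1 / 3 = 0.33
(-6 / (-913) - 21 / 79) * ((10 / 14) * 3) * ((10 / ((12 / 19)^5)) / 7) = -385838126675 / 48857098752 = -7.90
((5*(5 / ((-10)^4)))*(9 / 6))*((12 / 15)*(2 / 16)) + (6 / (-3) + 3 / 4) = -9997 / 8000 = -1.25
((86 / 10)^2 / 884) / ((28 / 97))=0.29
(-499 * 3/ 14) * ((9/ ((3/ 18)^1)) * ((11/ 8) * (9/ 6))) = -1333827/ 112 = -11909.17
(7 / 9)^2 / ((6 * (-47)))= -49 / 22842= -0.00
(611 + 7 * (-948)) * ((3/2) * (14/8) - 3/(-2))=-198825/8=-24853.12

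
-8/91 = -0.09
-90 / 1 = -90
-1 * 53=-53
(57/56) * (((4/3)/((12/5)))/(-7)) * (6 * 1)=-95/196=-0.48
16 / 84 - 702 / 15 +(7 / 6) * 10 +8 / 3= -3389 / 105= -32.28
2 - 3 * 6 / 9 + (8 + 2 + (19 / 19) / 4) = 41 / 4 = 10.25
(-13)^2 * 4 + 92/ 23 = 680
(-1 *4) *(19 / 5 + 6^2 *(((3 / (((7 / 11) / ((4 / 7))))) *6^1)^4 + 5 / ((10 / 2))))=-283295879282716 / 28824005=-9828470.38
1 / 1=1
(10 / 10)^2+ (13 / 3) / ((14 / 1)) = 1.31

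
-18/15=-6/5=-1.20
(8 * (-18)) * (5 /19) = -720 /19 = -37.89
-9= -9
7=7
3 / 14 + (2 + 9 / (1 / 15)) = 137.21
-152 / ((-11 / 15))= 2280 / 11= 207.27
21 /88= 0.24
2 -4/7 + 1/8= 87/56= 1.55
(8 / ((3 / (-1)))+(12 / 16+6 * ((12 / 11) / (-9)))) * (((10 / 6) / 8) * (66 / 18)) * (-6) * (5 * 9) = 8725 / 16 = 545.31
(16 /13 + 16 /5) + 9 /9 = 353 /65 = 5.43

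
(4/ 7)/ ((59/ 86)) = 344/ 413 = 0.83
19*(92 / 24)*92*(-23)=-462346 / 3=-154115.33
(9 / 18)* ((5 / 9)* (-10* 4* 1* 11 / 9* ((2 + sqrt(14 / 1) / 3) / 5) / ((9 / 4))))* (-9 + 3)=1760* sqrt(14) / 729 + 3520 / 243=23.52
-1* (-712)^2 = -506944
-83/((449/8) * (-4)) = 166/449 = 0.37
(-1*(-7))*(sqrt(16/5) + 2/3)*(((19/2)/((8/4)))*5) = 665/6 + 133*sqrt(5) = 408.23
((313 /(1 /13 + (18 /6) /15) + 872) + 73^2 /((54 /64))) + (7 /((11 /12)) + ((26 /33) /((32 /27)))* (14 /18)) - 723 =36130801 /4752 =7603.28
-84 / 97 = -0.87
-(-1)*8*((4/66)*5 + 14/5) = 4096/165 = 24.82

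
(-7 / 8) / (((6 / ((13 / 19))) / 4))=-0.40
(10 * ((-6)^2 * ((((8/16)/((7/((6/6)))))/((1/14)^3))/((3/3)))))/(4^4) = 275.62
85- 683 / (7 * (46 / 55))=-10195 / 322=-31.66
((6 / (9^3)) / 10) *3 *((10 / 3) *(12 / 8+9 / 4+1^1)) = 19 / 486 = 0.04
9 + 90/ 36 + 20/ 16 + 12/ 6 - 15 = -1/ 4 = -0.25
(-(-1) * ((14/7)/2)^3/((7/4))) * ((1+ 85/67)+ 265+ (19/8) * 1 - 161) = 8319/134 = 62.08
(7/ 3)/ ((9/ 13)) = 91/ 27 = 3.37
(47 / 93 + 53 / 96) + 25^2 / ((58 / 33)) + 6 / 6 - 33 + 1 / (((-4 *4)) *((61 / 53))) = 569635251 / 1754848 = 324.61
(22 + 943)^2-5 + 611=931831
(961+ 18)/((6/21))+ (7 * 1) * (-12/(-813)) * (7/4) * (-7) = 1856477/542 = 3425.23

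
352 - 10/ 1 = 342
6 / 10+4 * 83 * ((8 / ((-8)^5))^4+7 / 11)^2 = 1618294640475752782667091921650727 / 11983259580282481061023522488320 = 135.05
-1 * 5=-5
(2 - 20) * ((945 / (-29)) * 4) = 68040 / 29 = 2346.21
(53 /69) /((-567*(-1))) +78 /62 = 1527440 /1212813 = 1.26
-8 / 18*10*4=-160 / 9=-17.78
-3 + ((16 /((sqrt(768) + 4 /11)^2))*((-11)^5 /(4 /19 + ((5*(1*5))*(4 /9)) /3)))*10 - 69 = -8423.27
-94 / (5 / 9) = -846 / 5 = -169.20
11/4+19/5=131/20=6.55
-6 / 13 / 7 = -6 / 91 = -0.07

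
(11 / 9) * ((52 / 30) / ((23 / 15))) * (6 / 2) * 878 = 251108 / 69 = 3639.25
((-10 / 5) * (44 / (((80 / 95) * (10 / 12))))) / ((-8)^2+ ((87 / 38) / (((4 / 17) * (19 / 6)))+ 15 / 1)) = -905388 / 592565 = -1.53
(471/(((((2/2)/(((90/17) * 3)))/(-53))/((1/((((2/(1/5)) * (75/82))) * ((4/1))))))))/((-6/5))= 9030.73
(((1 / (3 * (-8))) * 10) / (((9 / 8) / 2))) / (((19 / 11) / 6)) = -440 / 171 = -2.57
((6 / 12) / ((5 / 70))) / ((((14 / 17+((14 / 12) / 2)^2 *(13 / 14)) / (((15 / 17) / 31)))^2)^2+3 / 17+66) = 41445935677440000 / 15210109133927646644417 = 0.00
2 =2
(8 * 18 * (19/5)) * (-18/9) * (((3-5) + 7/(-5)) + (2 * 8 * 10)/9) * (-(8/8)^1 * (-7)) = -2753632/25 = -110145.28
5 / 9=0.56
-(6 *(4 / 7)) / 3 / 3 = -8 / 21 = -0.38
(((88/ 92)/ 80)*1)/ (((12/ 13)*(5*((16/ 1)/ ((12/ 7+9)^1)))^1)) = 0.00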